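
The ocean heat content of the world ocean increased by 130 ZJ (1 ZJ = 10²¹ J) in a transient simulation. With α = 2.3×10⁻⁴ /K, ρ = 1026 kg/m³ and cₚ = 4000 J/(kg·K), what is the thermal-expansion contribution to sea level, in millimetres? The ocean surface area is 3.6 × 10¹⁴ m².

Per unit area: Q = 130×10²¹ / (3.6×10¹⁴) ≈ 3.611×10⁸ J/m²
Δh = αQ/(ρcₚ) = 2.3×10⁻⁴ × 3.611×10⁸ / (1026 × 4000) ≈ 0.020237 m

20.2 mm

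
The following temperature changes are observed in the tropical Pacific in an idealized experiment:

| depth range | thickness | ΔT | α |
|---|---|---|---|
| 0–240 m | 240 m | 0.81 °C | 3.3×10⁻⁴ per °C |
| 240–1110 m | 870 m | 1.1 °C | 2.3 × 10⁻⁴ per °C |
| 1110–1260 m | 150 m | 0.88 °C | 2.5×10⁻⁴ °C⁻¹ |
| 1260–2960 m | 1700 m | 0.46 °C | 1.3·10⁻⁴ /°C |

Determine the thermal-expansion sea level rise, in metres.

0–240 m: 0.81 × 240 × 3.3×10⁻⁴ = 0.064152 m
240–1110 m: 1.1 × 870 × 2.3×10⁻⁴ = 0.22011 m
Layer 3: 150 × 2.5×10⁻⁴ × 0.88 = 0.03300 m
Layer 4: 1700 × 1.3×10⁻⁴ × 0.46 = 0.10166 m
Δh = 0.064152 + 0.22011 + 0.03300 + 0.10166 = 0.418922 m

0.419 m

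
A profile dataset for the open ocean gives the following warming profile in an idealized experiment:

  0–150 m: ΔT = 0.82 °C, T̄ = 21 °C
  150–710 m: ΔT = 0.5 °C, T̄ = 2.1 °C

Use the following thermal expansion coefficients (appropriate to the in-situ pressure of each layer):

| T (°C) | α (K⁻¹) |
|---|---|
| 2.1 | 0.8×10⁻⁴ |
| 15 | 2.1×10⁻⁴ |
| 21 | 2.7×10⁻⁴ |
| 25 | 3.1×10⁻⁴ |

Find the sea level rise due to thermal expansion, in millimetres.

55.6 mm

Layer 1 at 21 °C → α = 2.7×10⁻⁴ K⁻¹
Layer 2 at 2.1 °C → α = 0.8×10⁻⁴ K⁻¹
0.82 × 2.7×10⁻⁴ × 150 = 0.03321 m
Layer 2: 0.5 × 560 × 0.8×10⁻⁴ = 0.02240 m
Δh = 0.03321 + 0.02240 = 0.05561 m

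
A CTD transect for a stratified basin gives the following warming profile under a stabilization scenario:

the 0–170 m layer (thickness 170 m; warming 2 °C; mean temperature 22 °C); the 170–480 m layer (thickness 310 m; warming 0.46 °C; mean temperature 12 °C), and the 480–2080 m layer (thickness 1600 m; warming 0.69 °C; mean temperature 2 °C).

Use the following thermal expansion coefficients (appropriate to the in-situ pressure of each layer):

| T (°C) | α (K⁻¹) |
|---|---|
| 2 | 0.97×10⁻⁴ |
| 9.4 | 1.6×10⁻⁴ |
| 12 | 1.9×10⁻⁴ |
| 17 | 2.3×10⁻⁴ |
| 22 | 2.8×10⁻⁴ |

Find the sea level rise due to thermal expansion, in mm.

Layer 1 at 22 °C → α = 2.8×10⁻⁴ K⁻¹
Layer 2 at 12 °C → α = 1.9×10⁻⁴ K⁻¹
Layer 3 at 2 °C → α = 0.97×10⁻⁴ K⁻¹
0–170 m: 2.8×10⁻⁴ × 170 × 2 = 0.09520 m
Layer 2: 0.46 × 310 × 1.9×10⁻⁴ = 0.027094 m
480–2080 m: 0.97×10⁻⁴ × 1600 × 0.69 = 0.107088 m
Δh = 0.09520 + 0.027094 + 0.107088 = 0.229382 m

229 mm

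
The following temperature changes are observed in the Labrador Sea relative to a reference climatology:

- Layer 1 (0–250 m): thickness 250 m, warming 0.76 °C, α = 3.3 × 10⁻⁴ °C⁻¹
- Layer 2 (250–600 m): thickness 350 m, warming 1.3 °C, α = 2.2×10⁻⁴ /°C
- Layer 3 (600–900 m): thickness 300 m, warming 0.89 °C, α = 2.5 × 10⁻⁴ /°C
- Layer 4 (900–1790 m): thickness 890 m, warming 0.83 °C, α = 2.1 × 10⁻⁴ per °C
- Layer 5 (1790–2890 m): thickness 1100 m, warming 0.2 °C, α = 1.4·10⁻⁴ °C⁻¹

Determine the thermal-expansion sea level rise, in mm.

Layer 1: 0.76 × 3.3×10⁻⁴ × 250 = 0.06270 m
250–600 m: 350 × 2.2×10⁻⁴ × 1.3 = 0.10010 m
600–900 m: 300 × 0.89 × 2.5×10⁻⁴ = 0.06675 m
Layer 4: 0.83 × 890 × 2.1×10⁻⁴ = 0.155127 m
1790–2890 m: 1100 × 0.2 × 1.4×10⁻⁴ = 0.03080 m
Δh = 0.06270 + 0.10010 + 0.06675 + 0.155127 + 0.03080 = 0.415477 m

about 415 mm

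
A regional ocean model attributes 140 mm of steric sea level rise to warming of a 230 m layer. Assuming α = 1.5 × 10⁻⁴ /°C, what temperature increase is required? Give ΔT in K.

ΔT = Δh/(αH) = 0.14 / (1.5×10⁻⁴ × 230) ≈ 4.058 K

about 4.1 K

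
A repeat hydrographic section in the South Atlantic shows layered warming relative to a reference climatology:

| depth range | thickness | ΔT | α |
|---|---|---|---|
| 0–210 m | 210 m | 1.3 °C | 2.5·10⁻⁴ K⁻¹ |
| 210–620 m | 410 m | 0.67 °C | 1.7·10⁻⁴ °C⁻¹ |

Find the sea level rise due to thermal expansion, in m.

0.11 m of thermosteric rise

Layer 1: 210 × 1.3 × 2.5×10⁻⁴ = 0.06825 m
Layer 2: 1.7×10⁻⁴ × 410 × 0.67 = 0.046699 m
Δh = 0.06825 + 0.046699 = 0.114949 m ≈ 0.11 m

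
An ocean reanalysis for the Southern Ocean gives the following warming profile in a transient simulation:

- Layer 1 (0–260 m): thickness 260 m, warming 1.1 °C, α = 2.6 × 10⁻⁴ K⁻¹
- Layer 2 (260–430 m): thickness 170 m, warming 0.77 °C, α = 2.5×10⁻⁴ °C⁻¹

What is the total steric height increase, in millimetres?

Δh ≈ 107 mm

0–260 m: 1.1 × 2.6×10⁻⁴ × 260 = 0.07436 m
Layer 2: 0.77 × 2.5×10⁻⁴ × 170 = 0.032725 m
Δh = 0.07436 + 0.032725 = 0.107085 m ≈ 107 mm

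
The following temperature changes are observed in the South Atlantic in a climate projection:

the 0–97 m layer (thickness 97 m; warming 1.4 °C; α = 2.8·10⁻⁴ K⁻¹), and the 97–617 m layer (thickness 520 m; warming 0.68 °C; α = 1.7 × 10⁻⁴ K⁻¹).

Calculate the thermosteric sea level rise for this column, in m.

0–97 m: 2.8×10⁻⁴ × 97 × 1.4 = 0.038024 m
0.68 × 1.7×10⁻⁴ × 520 = 0.060112 m
Δh = 0.038024 + 0.060112 = 0.098136 m

0.0981 m of thermosteric rise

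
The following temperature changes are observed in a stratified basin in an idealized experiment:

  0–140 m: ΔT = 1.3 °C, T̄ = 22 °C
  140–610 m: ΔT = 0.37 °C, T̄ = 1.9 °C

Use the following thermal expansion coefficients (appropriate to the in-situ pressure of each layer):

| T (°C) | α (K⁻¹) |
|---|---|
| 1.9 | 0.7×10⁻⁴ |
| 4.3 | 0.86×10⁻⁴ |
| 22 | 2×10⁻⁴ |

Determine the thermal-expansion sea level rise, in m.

Layer 1 at 22 °C → α = 2×10⁻⁴ K⁻¹
Layer 2 at 1.9 °C → α = 0.7×10⁻⁴ K⁻¹
Layer 1: 140 × 2×10⁻⁴ × 1.3 = 0.03640 m
Layer 2: 0.37 × 0.7×10⁻⁴ × 470 = 0.012173 m
Δh = 0.03640 + 0.012173 = 0.048573 m ≈ 0.0486 m

about 0.0486 m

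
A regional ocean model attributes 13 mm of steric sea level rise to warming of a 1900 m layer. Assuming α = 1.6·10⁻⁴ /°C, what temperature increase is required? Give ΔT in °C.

0.043 °C

ΔT = Δh/(αH) = 0.013 / (1.6×10⁻⁴ × 1900) ≈ 0.04276 °C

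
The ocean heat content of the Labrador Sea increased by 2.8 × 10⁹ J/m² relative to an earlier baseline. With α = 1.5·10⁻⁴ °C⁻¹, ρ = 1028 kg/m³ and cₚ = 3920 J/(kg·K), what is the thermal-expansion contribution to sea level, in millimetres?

Δh = αQ/(ρcₚ) = 1.5×10⁻⁴ × 2.8×10⁹ / (1028 × 3920) ≈ 0.10422 m

100 mm of thermosteric rise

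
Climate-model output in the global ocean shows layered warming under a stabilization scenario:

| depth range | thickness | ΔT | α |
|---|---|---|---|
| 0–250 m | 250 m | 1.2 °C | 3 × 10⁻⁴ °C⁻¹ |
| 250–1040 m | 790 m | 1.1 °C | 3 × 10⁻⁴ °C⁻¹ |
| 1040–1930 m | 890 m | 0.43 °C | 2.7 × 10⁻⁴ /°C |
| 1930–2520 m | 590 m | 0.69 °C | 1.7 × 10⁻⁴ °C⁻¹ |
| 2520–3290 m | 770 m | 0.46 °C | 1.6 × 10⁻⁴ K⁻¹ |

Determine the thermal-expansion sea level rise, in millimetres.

580 mm of thermosteric rise

Layer 1: 1.2 × 3×10⁻⁴ × 250 = 0.09000 m
250–1040 m: 790 × 3×10⁻⁴ × 1.1 = 0.26070 m
Layer 3: 890 × 2.7×10⁻⁴ × 0.43 = 0.103329 m
0.69 × 590 × 1.7×10⁻⁴ = 0.069207 m
Layer 5: 770 × 1.6×10⁻⁴ × 0.46 = 0.056672 m
Δh = 0.09000 + 0.26070 + 0.103329 + 0.069207 + 0.056672 = 0.579908 m ≈ 580 mm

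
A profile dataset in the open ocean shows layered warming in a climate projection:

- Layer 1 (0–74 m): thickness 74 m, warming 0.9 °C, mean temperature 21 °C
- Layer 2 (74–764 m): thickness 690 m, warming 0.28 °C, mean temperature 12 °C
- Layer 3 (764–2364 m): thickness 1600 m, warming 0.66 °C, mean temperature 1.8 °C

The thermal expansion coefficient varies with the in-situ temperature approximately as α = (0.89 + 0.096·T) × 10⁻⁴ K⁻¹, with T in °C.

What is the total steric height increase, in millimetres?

Layer 1: α = (0.89 + 0.096×21)×10⁻⁴ = 2.906×10⁻⁴ K⁻¹
Layer 2: α = (0.89 + 0.096×12)×10⁻⁴ = 2.042×10⁻⁴ K⁻¹
Layer 3: α = (0.89 + 0.096×1.8)×10⁻⁴ = 1.0628×10⁻⁴ K⁻¹
0–74 m: 74 × 0.9 × 2.906×10⁻⁴ = 0.01935396 m
74–764 m: 0.28 × 2.042×10⁻⁴ × 690 = 0.03945144 m
0.66 × 1600 × 1.0628×10⁻⁴ = 0.11223168 m
Δh = 0.01935396 + 0.03945144 + 0.11223168 = 0.17103708 m ≈ 171 mm

Δh = 171 mm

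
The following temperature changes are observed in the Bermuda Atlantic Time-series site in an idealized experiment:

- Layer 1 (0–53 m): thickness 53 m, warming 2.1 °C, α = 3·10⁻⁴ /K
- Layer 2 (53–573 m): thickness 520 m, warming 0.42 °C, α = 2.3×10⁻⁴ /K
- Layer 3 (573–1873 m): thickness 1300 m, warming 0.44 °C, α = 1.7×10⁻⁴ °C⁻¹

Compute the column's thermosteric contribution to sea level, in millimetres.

about 181 mm

Layer 1: 2.1 × 53 × 3×10⁻⁴ = 0.03339 m
53–573 m: 2.3×10⁻⁴ × 0.42 × 520 = 0.050232 m
573–1873 m: 0.44 × 1.7×10⁻⁴ × 1300 = 0.09724 m
Δh = 0.03339 + 0.050232 + 0.09724 = 0.180862 m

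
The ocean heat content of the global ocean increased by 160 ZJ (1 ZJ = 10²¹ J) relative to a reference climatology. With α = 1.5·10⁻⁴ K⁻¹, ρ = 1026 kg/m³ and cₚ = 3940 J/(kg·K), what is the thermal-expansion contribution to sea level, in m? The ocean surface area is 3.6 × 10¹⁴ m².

0.0165 m

Per unit area: Q = 160×10²¹ / (3.6×10¹⁴) ≈ 4.444×10⁸ J/m²
Δh = αQ/(ρcₚ) = 1.5×10⁻⁴ × 4.444×10⁸ / (1026 × 3940) ≈ 0.01649 m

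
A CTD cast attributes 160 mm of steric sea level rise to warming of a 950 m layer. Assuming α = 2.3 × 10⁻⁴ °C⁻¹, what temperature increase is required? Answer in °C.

ΔT = Δh/(αH) = 0.16 / (2.3×10⁻⁴ × 950) ≈ 0.7323 °C

0.732 °C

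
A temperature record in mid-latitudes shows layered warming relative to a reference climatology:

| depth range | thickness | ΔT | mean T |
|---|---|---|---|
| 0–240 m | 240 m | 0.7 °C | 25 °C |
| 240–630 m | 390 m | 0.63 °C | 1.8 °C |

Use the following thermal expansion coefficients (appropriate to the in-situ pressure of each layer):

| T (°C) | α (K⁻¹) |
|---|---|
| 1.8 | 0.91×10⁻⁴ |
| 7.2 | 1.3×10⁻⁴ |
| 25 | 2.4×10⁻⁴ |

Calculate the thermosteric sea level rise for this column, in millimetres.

Layer 1 at 25 °C → α = 2.4×10⁻⁴ K⁻¹
Layer 2 at 1.8 °C → α = 0.91×10⁻⁴ K⁻¹
0–240 m: 0.7 × 2.4×10⁻⁴ × 240 = 0.04032 m
240–630 m: 0.63 × 0.91×10⁻⁴ × 390 = 0.0223587 m
Δh = 0.04032 + 0.0223587 = 0.0626787 m ≈ 62.7 mm

Δh ≈ 62.7 mm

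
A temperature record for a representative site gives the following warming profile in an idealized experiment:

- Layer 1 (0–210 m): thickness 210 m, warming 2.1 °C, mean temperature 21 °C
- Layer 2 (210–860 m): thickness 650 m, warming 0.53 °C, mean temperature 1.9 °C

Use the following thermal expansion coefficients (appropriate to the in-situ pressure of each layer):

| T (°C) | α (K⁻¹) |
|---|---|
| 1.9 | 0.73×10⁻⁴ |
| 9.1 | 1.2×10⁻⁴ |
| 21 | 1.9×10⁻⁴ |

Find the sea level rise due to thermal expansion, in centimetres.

10.9 cm

Layer 1 at 21 °C → α = 1.9×10⁻⁴ K⁻¹
Layer 2 at 1.9 °C → α = 0.73×10⁻⁴ K⁻¹
1.9×10⁻⁴ × 210 × 2.1 = 0.08379 m
210–860 m: 0.73×10⁻⁴ × 0.53 × 650 = 0.0251485 m
Δh = 0.08379 + 0.0251485 = 0.1089385 m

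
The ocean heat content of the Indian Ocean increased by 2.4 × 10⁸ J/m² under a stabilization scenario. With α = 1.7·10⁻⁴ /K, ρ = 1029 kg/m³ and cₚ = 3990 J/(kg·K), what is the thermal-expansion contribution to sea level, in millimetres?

Δh = αQ/(ρcₚ) = 1.7×10⁻⁴ × 2.4×10⁸ / (1029 × 3990) ≈ 0.0099374 m

9.94 mm of thermosteric rise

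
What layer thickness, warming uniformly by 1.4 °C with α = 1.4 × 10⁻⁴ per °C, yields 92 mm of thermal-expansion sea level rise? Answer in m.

H ≈ 469 m

H = Δh/(αΔT) = 0.092 / (1.4×10⁻⁴ × 1.4) ≈ 469.4 m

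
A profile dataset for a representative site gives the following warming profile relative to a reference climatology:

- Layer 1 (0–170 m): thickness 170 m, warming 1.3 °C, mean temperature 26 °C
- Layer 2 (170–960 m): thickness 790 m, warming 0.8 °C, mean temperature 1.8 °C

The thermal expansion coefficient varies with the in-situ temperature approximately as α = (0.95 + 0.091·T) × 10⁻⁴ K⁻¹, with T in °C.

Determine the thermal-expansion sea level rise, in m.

0.14 m

Layer 1: α = (0.95 + 0.091×26)×10⁻⁴ = 3.316×10⁻⁴ K⁻¹
Layer 2: α = (0.95 + 0.091×1.8)×10⁻⁴ = 1.1138×10⁻⁴ K⁻¹
170 × 3.316×10⁻⁴ × 1.3 = 0.0732836 m
790 × 1.1138×10⁻⁴ × 0.8 = 0.07039216 m
Δh = 0.0732836 + 0.07039216 = 0.14367576 m ≈ 0.14 m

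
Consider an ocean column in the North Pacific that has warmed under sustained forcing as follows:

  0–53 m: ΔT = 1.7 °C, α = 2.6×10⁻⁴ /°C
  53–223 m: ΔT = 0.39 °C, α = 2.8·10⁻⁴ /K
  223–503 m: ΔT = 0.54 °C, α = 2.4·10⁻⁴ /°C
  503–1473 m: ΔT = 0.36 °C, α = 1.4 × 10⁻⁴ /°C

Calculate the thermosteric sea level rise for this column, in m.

2.6×10⁻⁴ × 53 × 1.7 = 0.023426 m
Layer 2: 2.8×10⁻⁴ × 170 × 0.39 = 0.018564 m
223–503 m: 2.4×10⁻⁴ × 0.54 × 280 = 0.036288 m
503–1473 m: 0.36 × 970 × 1.4×10⁻⁴ = 0.048888 m
Δh = 0.023426 + 0.018564 + 0.036288 + 0.048888 = 0.127166 m

0.127 m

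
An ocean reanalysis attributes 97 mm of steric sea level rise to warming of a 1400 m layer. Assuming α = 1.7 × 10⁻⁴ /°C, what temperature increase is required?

about 0.41 °C

ΔT = Δh/(αH) = 0.097 / (1.7×10⁻⁴ × 1400) ≈ 0.4076 °C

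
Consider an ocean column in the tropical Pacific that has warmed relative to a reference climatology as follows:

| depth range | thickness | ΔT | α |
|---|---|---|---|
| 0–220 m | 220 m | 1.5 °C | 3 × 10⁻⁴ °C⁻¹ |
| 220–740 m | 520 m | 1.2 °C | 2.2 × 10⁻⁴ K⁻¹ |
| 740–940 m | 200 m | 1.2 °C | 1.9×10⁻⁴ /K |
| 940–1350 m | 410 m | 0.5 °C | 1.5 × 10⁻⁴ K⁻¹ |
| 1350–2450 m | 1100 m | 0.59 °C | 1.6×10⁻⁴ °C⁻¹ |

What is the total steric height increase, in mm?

0–220 m: 220 × 1.5 × 3×10⁻⁴ = 0.09900 m
Layer 2: 520 × 1.2 × 2.2×10⁻⁴ = 0.13728 m
1.9×10⁻⁴ × 1.2 × 200 = 0.04560 m
Layer 4: 1.5×10⁻⁴ × 0.5 × 410 = 0.03075 m
Layer 5: 0.59 × 1.6×10⁻⁴ × 1100 = 0.10384 m
Δh = 0.09900 + 0.13728 + 0.04560 + 0.03075 + 0.10384 = 0.41647 m

416 mm of thermosteric rise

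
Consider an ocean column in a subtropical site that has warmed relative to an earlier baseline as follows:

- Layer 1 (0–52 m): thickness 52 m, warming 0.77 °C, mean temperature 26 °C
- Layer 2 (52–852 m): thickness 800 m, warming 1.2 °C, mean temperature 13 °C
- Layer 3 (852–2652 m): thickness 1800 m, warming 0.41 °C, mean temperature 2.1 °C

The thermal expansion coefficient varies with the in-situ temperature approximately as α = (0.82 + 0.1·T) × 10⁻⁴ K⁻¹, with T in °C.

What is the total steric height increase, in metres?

Layer 1: α = (0.82 + 0.1×26)×10⁻⁴ = 3.42×10⁻⁴ K⁻¹
Layer 2: α = (0.82 + 0.1×13)×10⁻⁴ = 2.12×10⁻⁴ K⁻¹
Layer 3: α = (0.82 + 0.1×2.1)×10⁻⁴ = 1.03×10⁻⁴ K⁻¹
0–52 m: 3.42×10⁻⁴ × 52 × 0.77 = 0.01369368 m
52–852 m: 800 × 2.12×10⁻⁴ × 1.2 = 0.20352 m
Layer 3: 1.03×10⁻⁴ × 1800 × 0.41 = 0.076014 m
Δh = 0.01369368 + 0.20352 + 0.076014 = 0.29322768 m

Δh ≈ 0.29 m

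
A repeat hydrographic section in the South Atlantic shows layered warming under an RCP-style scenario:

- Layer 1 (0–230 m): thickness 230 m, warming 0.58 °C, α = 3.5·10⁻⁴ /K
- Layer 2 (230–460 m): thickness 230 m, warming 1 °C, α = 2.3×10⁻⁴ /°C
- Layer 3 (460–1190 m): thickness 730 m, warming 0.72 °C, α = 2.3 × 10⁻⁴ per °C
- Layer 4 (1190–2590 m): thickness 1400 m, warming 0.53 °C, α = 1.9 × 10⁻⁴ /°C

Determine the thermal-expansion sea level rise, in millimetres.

Δh ≈ 360 mm

230 × 0.58 × 3.5×10⁻⁴ = 0.04669 m
2.3×10⁻⁴ × 1 × 230 = 0.05290 m
730 × 2.3×10⁻⁴ × 0.72 = 0.120888 m
Layer 4: 0.53 × 1.9×10⁻⁴ × 1400 = 0.14098 m
Δh = 0.04669 + 0.05290 + 0.120888 + 0.14098 = 0.361458 m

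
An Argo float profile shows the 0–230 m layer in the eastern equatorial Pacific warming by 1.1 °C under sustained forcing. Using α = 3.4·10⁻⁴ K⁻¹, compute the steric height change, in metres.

0.086 m of thermosteric rise

Δh = αΔT·H = 3.4×10⁻⁴ × 1.1 × 230 = 0.08602 m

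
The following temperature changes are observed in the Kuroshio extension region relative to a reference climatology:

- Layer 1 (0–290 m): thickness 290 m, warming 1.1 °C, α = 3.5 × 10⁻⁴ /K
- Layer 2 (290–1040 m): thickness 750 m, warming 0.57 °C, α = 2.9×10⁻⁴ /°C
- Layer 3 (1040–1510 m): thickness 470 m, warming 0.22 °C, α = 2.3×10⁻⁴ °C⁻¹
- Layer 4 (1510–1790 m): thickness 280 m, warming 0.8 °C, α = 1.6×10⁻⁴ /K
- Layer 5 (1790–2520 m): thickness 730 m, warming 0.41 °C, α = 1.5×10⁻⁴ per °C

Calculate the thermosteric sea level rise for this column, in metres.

Layer 1: 3.5×10⁻⁴ × 290 × 1.1 = 0.11165 m
0.57 × 750 × 2.9×10⁻⁴ = 0.123975 m
Layer 3: 2.3×10⁻⁴ × 0.22 × 470 = 0.023782 m
1510–1790 m: 280 × 1.6×10⁻⁴ × 0.8 = 0.03584 m
Layer 5: 730 × 0.41 × 1.5×10⁻⁴ = 0.044895 m
Δh = 0.11165 + 0.123975 + 0.023782 + 0.03584 + 0.044895 = 0.340142 m

Δh = 0.34 m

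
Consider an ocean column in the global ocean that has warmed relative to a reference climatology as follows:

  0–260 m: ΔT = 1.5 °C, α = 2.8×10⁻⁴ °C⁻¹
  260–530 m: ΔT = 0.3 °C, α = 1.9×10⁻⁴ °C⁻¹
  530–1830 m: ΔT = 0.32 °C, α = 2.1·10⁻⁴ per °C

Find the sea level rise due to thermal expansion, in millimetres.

260 × 2.8×10⁻⁴ × 1.5 = 0.10920 m
260–530 m: 1.9×10⁻⁴ × 0.3 × 270 = 0.01539 m
530–1830 m: 0.32 × 1300 × 2.1×10⁻⁴ = 0.08736 m
Δh = 0.10920 + 0.01539 + 0.08736 = 0.21195 m ≈ 212 mm

212 mm of thermosteric rise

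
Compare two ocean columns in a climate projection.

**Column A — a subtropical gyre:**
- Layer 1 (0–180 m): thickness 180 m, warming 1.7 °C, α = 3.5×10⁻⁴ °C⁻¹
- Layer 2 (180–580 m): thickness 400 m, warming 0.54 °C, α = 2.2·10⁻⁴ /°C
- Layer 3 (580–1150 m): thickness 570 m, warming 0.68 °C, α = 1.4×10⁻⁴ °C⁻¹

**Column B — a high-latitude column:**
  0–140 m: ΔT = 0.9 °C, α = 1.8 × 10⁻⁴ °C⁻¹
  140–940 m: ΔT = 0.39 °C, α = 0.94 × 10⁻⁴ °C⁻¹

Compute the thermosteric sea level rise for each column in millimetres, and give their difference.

A: 210 mm; B: 52 mm; difference 160 mm

A 0–180 m: 180 × 3.5×10⁻⁴ × 1.7 = 0.10710 m
A Layer 2: 2.2×10⁻⁴ × 400 × 0.54 = 0.04752 m
A Layer 3: 0.68 × 570 × 1.4×10⁻⁴ = 0.054264 m
A total: 0.208884 m
B Layer 1: 140 × 0.9 × 1.8×10⁻⁴ = 0.02268 m
B 140–940 m: 0.39 × 0.94×10⁻⁴ × 800 = 0.029328 m
B total: 0.052008 m
Difference: 0.208884 − 0.052008 = 0.156876 m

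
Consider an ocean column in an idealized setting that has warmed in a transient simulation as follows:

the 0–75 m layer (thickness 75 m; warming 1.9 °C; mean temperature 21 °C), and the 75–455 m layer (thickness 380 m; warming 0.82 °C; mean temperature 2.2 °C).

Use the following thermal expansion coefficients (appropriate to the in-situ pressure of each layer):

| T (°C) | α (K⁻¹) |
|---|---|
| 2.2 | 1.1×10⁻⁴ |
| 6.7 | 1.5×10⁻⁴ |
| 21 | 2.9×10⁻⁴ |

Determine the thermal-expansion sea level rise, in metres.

0.076 m

Layer 1 at 21 °C → α = 2.9×10⁻⁴ K⁻¹
Layer 2 at 2.2 °C → α = 1.1×10⁻⁴ K⁻¹
0–75 m: 2.9×10⁻⁴ × 75 × 1.9 = 0.041325 m
75–455 m: 380 × 1.1×10⁻⁴ × 0.82 = 0.034276 m
Δh = 0.041325 + 0.034276 = 0.075601 m ≈ 0.076 m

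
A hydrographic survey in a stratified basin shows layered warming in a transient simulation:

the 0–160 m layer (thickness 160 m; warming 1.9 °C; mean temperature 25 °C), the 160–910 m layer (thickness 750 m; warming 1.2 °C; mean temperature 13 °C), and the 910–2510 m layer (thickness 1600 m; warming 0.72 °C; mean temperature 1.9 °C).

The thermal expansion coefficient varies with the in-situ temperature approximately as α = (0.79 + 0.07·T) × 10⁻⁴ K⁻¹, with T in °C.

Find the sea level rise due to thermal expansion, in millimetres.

Layer 1: α = (0.79 + 0.07×25)×10⁻⁴ = 2.54×10⁻⁴ K⁻¹
Layer 2: α = (0.79 + 0.07×13)×10⁻⁴ = 1.7×10⁻⁴ K⁻¹
Layer 3: α = (0.79 + 0.07×1.9)×10⁻⁴ = 0.923×10⁻⁴ K⁻¹
0–160 m: 2.54×10⁻⁴ × 1.9 × 160 = 0.077216 m
160–910 m: 1.2 × 750 × 1.7×10⁻⁴ = 0.15300 m
0.72 × 0.923×10⁻⁴ × 1600 = 0.1063296 m
Δh = 0.077216 + 0.15300 + 0.1063296 = 0.3365456 m ≈ 337 mm

337 mm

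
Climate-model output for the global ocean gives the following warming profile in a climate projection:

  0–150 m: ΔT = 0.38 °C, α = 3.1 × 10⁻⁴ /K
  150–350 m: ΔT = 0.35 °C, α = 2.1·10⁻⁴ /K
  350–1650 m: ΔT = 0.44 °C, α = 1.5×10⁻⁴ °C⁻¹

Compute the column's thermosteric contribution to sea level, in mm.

Layer 1: 150 × 3.1×10⁻⁴ × 0.38 = 0.01767 m
Layer 2: 200 × 2.1×10⁻⁴ × 0.35 = 0.01470 m
1.5×10⁻⁴ × 0.44 × 1300 = 0.08580 m
Δh = 0.01767 + 0.01470 + 0.08580 = 0.11817 m

118 mm of thermosteric rise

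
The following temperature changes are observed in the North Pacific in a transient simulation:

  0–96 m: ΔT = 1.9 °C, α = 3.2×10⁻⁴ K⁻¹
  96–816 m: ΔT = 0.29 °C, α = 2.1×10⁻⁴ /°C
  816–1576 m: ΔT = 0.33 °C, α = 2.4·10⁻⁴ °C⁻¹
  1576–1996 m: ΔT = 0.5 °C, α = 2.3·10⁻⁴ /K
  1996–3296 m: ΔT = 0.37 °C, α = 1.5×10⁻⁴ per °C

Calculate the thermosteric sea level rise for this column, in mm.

Δh ≈ 280 mm

96 × 1.9 × 3.2×10⁻⁴ = 0.058368 m
Layer 2: 0.29 × 720 × 2.1×10⁻⁴ = 0.043848 m
0.33 × 760 × 2.4×10⁻⁴ = 0.060192 m
1576–1996 m: 420 × 0.5 × 2.3×10⁻⁴ = 0.04830 m
1996–3296 m: 0.37 × 1300 × 1.5×10⁻⁴ = 0.07215 m
Δh = 0.058368 + 0.043848 + 0.060192 + 0.04830 + 0.07215 = 0.282858 m ≈ 280 mm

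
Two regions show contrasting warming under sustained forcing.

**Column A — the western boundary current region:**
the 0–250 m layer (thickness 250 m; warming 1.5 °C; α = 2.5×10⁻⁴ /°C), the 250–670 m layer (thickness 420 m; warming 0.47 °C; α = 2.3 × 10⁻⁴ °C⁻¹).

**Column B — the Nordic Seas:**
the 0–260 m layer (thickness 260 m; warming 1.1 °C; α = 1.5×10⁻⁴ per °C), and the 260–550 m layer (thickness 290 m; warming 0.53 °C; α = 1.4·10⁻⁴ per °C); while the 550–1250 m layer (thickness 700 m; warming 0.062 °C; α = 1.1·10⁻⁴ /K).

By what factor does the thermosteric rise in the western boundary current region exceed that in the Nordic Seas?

2.0

A Layer 1: 1.5 × 250 × 2.5×10⁻⁴ = 0.09375 m
A 250–670 m: 2.3×10⁻⁴ × 420 × 0.47 = 0.045402 m
A total: 0.139152 m
B 0–260 m: 260 × 1.1 × 1.5×10⁻⁴ = 0.04290 m
B Layer 2: 1.4×10⁻⁴ × 0.53 × 290 = 0.021518 m
B 550–1250 m: 0.062 × 700 × 1.1×10⁻⁴ = 0.004774 m
B total: 0.069192 m
Ratio: 0.139152 / 0.069192 ≈ 2.011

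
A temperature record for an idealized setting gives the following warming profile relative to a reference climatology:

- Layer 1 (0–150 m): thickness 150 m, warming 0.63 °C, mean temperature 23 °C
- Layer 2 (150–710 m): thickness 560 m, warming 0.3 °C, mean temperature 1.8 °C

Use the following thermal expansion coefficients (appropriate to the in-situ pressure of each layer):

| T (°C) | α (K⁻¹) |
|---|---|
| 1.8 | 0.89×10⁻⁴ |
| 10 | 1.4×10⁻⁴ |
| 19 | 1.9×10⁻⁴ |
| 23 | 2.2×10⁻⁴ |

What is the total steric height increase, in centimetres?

about 3.57 cm

Layer 1 at 23 °C → α = 2.2×10⁻⁴ K⁻¹
Layer 2 at 1.8 °C → α = 0.89×10⁻⁴ K⁻¹
150 × 2.2×10⁻⁴ × 0.63 = 0.02079 m
0.89×10⁻⁴ × 0.3 × 560 = 0.014952 m
Δh = 0.02079 + 0.014952 = 0.035742 m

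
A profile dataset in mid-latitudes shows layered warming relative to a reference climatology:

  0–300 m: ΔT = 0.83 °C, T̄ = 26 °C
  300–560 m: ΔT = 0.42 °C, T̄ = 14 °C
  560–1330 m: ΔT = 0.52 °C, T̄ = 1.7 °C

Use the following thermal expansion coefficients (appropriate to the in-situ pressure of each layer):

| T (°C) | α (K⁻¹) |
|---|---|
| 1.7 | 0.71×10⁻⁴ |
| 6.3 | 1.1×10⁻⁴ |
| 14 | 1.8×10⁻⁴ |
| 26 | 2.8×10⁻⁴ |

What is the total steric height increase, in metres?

Layer 1 at 26 °C → α = 2.8×10⁻⁴ K⁻¹
Layer 2 at 14 °C → α = 1.8×10⁻⁴ K⁻¹
Layer 3 at 1.7 °C → α = 0.71×10⁻⁴ K⁻¹
Layer 1: 0.83 × 300 × 2.8×10⁻⁴ = 0.06972 m
300–560 m: 0.42 × 260 × 1.8×10⁻⁴ = 0.019656 m
Layer 3: 0.71×10⁻⁴ × 770 × 0.52 = 0.0284284 m
Δh = 0.06972 + 0.019656 + 0.0284284 = 0.1178044 m ≈ 0.118 m

about 0.118 m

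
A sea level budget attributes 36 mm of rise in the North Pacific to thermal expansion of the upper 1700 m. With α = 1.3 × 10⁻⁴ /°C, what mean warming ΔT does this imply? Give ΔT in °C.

ΔT = Δh/(αH) = 0.036 / (1.3×10⁻⁴ × 1700) ≈ 0.1629 °C

0.16 °C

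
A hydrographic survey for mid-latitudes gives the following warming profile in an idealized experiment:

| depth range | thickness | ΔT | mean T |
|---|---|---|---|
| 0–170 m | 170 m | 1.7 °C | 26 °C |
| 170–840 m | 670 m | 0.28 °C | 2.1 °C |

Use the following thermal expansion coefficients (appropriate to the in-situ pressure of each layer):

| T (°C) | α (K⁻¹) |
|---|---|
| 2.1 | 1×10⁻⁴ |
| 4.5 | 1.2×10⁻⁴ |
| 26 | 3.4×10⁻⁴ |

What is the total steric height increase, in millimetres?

about 117 mm

Layer 1 at 26 °C → α = 3.4×10⁻⁴ K⁻¹
Layer 2 at 2.1 °C → α = 1×10⁻⁴ K⁻¹
0–170 m: 170 × 3.4×10⁻⁴ × 1.7 = 0.09826 m
170–840 m: 1×10⁻⁴ × 670 × 0.28 = 0.01876 m
Δh = 0.09826 + 0.01876 = 0.11702 m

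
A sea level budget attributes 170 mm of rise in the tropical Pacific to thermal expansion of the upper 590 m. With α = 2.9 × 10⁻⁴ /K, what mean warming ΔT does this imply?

about 0.994 K

ΔT = Δh/(αH) = 0.17 / (2.9×10⁻⁴ × 590) ≈ 0.9936 K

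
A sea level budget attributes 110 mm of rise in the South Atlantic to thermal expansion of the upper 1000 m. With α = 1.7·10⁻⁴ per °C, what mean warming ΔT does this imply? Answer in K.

ΔT = Δh/(αH) = 0.11 / (1.7×10⁻⁴ × 1000) ≈ 0.6471 K

about 0.65 K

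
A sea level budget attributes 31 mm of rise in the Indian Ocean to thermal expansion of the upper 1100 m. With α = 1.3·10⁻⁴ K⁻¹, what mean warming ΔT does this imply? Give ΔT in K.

ΔT ≈ 0.217 K

ΔT = Δh/(αH) = 0.031 / (1.3×10⁻⁴ × 1100) ≈ 0.2168 K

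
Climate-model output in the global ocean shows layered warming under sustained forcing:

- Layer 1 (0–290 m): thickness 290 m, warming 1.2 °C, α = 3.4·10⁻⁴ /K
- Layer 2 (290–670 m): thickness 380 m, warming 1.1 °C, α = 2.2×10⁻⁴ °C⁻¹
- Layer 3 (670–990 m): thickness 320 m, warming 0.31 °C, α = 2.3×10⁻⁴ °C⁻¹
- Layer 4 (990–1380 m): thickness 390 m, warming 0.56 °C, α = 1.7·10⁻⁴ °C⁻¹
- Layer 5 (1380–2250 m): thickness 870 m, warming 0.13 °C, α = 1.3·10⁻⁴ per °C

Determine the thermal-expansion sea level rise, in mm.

285 mm of thermosteric rise

Layer 1: 1.2 × 290 × 3.4×10⁻⁴ = 0.11832 m
290–670 m: 2.2×10⁻⁴ × 380 × 1.1 = 0.09196 m
Layer 3: 0.31 × 320 × 2.3×10⁻⁴ = 0.022816 m
990–1380 m: 390 × 1.7×10⁻⁴ × 0.56 = 0.037128 m
1380–2250 m: 870 × 0.13 × 1.3×10⁻⁴ = 0.014703 m
Δh = 0.11832 + 0.09196 + 0.022816 + 0.037128 + 0.014703 = 0.284927 m ≈ 285 mm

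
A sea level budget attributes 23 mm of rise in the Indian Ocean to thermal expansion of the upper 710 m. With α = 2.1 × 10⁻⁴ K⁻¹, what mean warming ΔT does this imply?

ΔT = Δh/(αH) = 0.023 / (2.1×10⁻⁴ × 710) ≈ 0.1543 K

ΔT ≈ 0.154 K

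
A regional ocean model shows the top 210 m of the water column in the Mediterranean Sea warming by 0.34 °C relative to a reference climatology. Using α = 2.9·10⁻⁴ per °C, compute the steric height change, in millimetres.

Δh = αΔT·H = 2.9×10⁻⁴ × 0.34 × 210 = 0.020706 m

21 mm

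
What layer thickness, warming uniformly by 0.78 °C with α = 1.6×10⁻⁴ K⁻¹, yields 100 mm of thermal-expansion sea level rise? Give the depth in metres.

800 m

H = Δh/(αΔT) = 0.1 / (1.6×10⁻⁴ × 0.78) ≈ 801.3 m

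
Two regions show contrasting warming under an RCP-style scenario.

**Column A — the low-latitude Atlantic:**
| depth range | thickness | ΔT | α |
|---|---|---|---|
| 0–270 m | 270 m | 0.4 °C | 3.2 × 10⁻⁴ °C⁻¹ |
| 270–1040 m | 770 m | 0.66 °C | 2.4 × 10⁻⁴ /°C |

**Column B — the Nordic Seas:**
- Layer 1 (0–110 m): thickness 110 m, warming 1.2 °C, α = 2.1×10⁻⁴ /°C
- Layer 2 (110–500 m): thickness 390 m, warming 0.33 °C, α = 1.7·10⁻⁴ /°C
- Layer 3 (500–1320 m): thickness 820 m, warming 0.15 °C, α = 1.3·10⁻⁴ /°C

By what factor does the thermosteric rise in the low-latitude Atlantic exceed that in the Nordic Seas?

A 270 × 3.2×10⁻⁴ × 0.4 = 0.03456 m
A Layer 2: 2.4×10⁻⁴ × 770 × 0.66 = 0.121968 m
A total: 0.156528 m
B 1.2 × 110 × 2.1×10⁻⁴ = 0.02772 m
B 110–500 m: 1.7×10⁻⁴ × 0.33 × 390 = 0.021879 m
B 0.15 × 820 × 1.3×10⁻⁴ = 0.01599 m
B total: 0.065589 m
Ratio: 0.156528 / 0.065589 ≈ 2.386

2.39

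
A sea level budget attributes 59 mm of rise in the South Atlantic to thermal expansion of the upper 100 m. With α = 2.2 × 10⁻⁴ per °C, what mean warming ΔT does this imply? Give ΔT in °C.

ΔT ≈ 2.68 °C

ΔT = Δh/(αH) = 0.059 / (2.2×10⁻⁴ × 100) ≈ 2.682 °C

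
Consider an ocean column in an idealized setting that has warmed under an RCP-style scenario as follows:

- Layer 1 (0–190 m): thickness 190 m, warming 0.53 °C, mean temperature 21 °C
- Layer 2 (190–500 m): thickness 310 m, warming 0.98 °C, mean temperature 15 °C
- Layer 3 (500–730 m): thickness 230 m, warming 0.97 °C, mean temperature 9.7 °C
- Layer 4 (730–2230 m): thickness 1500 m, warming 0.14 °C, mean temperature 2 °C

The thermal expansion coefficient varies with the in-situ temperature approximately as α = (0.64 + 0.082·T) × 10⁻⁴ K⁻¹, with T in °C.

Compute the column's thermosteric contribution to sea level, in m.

Layer 1: α = (0.64 + 0.082×21)×10⁻⁴ = 2.362×10⁻⁴ K⁻¹
Layer 2: α = (0.64 + 0.082×15)×10⁻⁴ = 1.87×10⁻⁴ K⁻¹
Layer 3: α = (0.64 + 0.082×9.7)×10⁻⁴ = 1.4354×10⁻⁴ K⁻¹
Layer 4: α = (0.64 + 0.082×2)×10⁻⁴ = 0.804×10⁻⁴ K⁻¹
0–190 m: 0.53 × 190 × 2.362×10⁻⁴ = 0.02378534 m
190–500 m: 1.87×10⁻⁴ × 310 × 0.98 = 0.0568106 m
0.97 × 230 × 1.4354×10⁻⁴ = 0.032023774 m
Layer 4: 0.804×10⁻⁴ × 1500 × 0.14 = 0.016884 m
Δh = 0.02378534 + 0.0568106 + 0.032023774 + 0.016884 = 0.129503714 m

0.13 m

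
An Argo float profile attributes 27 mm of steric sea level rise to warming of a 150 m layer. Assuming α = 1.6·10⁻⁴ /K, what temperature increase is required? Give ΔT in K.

ΔT = Δh/(αH) = 0.027 / (1.6×10⁻⁴ × 150) = 1.125 K

ΔT ≈ 1.1 K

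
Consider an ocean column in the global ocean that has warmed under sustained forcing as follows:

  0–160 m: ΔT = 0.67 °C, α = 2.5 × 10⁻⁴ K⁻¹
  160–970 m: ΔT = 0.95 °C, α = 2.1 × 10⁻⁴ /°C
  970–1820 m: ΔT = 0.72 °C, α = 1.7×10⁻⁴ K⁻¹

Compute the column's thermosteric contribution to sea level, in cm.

0–160 m: 160 × 2.5×10⁻⁴ × 0.67 = 0.02680 m
Layer 2: 2.1×10⁻⁴ × 0.95 × 810 = 0.161595 m
Layer 3: 1.7×10⁻⁴ × 850 × 0.72 = 0.10404 m
Δh = 0.02680 + 0.161595 + 0.10404 = 0.292435 m

Δh = 29.2 cm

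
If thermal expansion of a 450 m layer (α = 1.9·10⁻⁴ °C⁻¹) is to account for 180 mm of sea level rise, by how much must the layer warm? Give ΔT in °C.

ΔT = Δh/(αH) = 0.18 / (1.9×10⁻⁴ × 450) ≈ 2.105 °C

ΔT ≈ 2.11 °C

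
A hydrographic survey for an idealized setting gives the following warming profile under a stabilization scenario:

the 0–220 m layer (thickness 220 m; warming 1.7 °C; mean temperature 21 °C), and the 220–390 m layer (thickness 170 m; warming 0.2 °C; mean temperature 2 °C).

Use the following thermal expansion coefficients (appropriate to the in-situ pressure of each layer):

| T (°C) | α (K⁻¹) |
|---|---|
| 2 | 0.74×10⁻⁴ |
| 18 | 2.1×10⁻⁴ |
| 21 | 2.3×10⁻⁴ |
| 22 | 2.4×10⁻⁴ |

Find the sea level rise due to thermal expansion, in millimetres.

Layer 1 at 21 °C → α = 2.3×10⁻⁴ K⁻¹
Layer 2 at 2 °C → α = 0.74×10⁻⁴ K⁻¹
220 × 2.3×10⁻⁴ × 1.7 = 0.08602 m
Layer 2: 170 × 0.74×10⁻⁴ × 0.2 = 0.002516 m
Δh = 0.08602 + 0.002516 = 0.088536 m

about 88.5 mm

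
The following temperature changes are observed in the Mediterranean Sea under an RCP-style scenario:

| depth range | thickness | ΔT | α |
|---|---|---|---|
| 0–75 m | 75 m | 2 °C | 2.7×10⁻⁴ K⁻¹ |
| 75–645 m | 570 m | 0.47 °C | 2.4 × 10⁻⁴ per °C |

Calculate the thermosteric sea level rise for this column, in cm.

10 cm of thermosteric rise

0–75 m: 2.7×10⁻⁴ × 75 × 2 = 0.04050 m
Layer 2: 0.47 × 2.4×10⁻⁴ × 570 = 0.064296 m
Δh = 0.04050 + 0.064296 = 0.104796 m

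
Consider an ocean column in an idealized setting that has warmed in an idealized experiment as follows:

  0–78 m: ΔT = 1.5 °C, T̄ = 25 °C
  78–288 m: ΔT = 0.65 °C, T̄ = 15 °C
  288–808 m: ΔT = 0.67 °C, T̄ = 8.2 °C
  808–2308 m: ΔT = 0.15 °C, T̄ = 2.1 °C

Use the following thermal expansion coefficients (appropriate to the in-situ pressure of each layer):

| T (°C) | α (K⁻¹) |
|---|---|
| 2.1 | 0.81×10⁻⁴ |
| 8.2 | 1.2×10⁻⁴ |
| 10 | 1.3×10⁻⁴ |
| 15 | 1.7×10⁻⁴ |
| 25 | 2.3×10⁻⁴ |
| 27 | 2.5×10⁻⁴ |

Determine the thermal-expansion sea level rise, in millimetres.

110 mm of thermosteric rise

Layer 1 at 25 °C → α = 2.3×10⁻⁴ K⁻¹
Layer 2 at 15 °C → α = 1.7×10⁻⁴ K⁻¹
Layer 3 at 8.2 °C → α = 1.2×10⁻⁴ K⁻¹
Layer 4 at 2.1 °C → α = 0.81×10⁻⁴ K⁻¹
0–78 m: 1.5 × 2.3×10⁻⁴ × 78 = 0.02691 m
78–288 m: 1.7×10⁻⁴ × 210 × 0.65 = 0.023205 m
520 × 1.2×10⁻⁴ × 0.67 = 0.041808 m
808–2308 m: 0.81×10⁻⁴ × 1500 × 0.15 = 0.018225 m
Δh = 0.02691 + 0.023205 + 0.041808 + 0.018225 = 0.110148 m ≈ 110 mm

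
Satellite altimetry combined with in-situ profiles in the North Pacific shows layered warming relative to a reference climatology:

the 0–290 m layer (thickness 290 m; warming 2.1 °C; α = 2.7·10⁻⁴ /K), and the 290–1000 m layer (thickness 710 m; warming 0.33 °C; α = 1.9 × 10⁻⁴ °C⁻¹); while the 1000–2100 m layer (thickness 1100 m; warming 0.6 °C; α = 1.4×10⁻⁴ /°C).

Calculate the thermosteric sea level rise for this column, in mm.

about 301 mm

0–290 m: 2.7×10⁻⁴ × 290 × 2.1 = 0.16443 m
0.33 × 1.9×10⁻⁴ × 710 = 0.044517 m
1000–2100 m: 1100 × 0.6 × 1.4×10⁻⁴ = 0.09240 m
Δh = 0.16443 + 0.044517 + 0.09240 = 0.301347 m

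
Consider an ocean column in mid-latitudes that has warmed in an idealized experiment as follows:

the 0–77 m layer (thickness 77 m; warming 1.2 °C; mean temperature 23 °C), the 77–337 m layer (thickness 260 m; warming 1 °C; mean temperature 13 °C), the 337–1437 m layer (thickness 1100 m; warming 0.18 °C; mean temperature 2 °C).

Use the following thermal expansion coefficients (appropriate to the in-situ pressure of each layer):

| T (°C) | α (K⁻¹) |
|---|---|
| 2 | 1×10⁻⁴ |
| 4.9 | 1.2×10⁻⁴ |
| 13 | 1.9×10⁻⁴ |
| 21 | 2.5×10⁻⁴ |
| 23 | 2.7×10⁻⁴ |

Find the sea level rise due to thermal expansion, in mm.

94 mm of thermosteric rise

Layer 1 at 23 °C → α = 2.7×10⁻⁴ K⁻¹
Layer 2 at 13 °C → α = 1.9×10⁻⁴ K⁻¹
Layer 3 at 2 °C → α = 1×10⁻⁴ K⁻¹
Layer 1: 2.7×10⁻⁴ × 77 × 1.2 = 0.024948 m
Layer 2: 1 × 260 × 1.9×10⁻⁴ = 0.04940 m
1100 × 1×10⁻⁴ × 0.18 = 0.01980 m
Δh = 0.024948 + 0.04940 + 0.01980 = 0.094148 m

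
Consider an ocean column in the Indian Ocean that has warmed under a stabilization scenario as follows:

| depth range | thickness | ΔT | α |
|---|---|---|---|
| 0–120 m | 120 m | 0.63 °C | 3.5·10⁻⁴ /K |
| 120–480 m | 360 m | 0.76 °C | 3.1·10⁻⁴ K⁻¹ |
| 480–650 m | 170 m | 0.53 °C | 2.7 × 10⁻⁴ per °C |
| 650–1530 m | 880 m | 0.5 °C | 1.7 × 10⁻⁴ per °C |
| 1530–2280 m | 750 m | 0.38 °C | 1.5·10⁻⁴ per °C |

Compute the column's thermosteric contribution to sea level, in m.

0.253 m

0.63 × 120 × 3.5×10⁻⁴ = 0.02646 m
0.76 × 360 × 3.1×10⁻⁴ = 0.084816 m
170 × 0.53 × 2.7×10⁻⁴ = 0.024327 m
650–1530 m: 880 × 1.7×10⁻⁴ × 0.5 = 0.07480 m
0.38 × 1.5×10⁻⁴ × 750 = 0.04275 m
Δh = 0.02646 + 0.084816 + 0.024327 + 0.07480 + 0.04275 = 0.253153 m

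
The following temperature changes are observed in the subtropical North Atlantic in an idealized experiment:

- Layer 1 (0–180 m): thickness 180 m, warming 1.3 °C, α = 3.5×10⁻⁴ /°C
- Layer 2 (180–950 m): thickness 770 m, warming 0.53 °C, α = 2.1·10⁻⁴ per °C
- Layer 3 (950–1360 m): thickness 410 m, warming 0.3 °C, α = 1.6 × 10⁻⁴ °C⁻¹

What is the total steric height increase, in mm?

187 mm

0–180 m: 1.3 × 180 × 3.5×10⁻⁴ = 0.08190 m
770 × 2.1×10⁻⁴ × 0.53 = 0.085701 m
Layer 3: 1.6×10⁻⁴ × 0.3 × 410 = 0.01968 m
Δh = 0.08190 + 0.085701 + 0.01968 = 0.187281 m ≈ 187 mm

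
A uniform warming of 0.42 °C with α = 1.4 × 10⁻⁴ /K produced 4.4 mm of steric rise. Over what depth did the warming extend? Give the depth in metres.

H = Δh/(αΔT) = 0.0044 / (1.4×10⁻⁴ × 0.42) ≈ 74.83 m

H ≈ 74.8 m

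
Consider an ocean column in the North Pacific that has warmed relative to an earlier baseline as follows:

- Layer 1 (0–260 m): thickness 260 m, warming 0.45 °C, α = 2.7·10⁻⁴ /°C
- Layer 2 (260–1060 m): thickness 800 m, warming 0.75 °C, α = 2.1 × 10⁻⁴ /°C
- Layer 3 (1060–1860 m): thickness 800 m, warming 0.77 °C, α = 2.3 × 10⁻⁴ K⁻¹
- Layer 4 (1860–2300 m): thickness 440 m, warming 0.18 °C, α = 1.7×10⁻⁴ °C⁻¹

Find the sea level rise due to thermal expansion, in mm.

313 mm

2.7×10⁻⁴ × 260 × 0.45 = 0.03159 m
800 × 2.1×10⁻⁴ × 0.75 = 0.12600 m
1060–1860 m: 2.3×10⁻⁴ × 800 × 0.77 = 0.14168 m
1.7×10⁻⁴ × 0.18 × 440 = 0.013464 m
Δh = 0.03159 + 0.12600 + 0.14168 + 0.013464 = 0.312734 m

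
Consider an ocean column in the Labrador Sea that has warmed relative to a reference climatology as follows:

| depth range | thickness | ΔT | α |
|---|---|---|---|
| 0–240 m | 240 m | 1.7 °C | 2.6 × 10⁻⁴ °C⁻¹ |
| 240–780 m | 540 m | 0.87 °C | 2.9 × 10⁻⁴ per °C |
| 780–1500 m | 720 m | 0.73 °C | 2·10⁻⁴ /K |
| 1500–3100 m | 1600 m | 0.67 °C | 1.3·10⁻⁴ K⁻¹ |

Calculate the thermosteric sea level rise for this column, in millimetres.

Layer 1: 240 × 1.7 × 2.6×10⁻⁴ = 0.10608 m
Layer 2: 540 × 0.87 × 2.9×10⁻⁴ = 0.136242 m
Layer 3: 2×10⁻⁴ × 0.73 × 720 = 0.10512 m
Layer 4: 0.67 × 1600 × 1.3×10⁻⁴ = 0.13936 m
Δh = 0.10608 + 0.136242 + 0.10512 + 0.13936 = 0.486802 m

Δh = 490 mm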